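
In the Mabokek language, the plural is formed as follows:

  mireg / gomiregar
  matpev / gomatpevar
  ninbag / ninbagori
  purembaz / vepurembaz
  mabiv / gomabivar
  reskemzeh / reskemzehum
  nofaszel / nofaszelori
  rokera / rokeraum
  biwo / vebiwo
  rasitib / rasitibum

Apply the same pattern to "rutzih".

mireg and ninbag both end in -g yet inflect differently (gomiregar, ninbagori), so the final letter is not what conditions the rule; the first letter is.
"rutzih" begins with r-. The stems beginning with r- (rasitib → rasitibum, rokera → rokeraum, reskemzeh → reskemzehum) add -um.
So rutzih → rutzihum.

rutzihum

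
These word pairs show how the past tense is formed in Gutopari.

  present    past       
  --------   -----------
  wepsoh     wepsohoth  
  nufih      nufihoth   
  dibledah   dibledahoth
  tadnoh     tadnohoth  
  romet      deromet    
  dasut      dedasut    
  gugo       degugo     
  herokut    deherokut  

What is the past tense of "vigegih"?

wepsoh and gugo both have last vowel 'o' yet inflect differently (wepsohoth, degugo), so the last vowel is not what conditions the rule; the final letter is.
"vigegih" ends in -h. The stems ending in -h (wepsoh → wepsohoth, nufih → nufihoth, dibledah → dibledahoth) add -oth.
The other pattern: stems ending in -o or -t add the prefix de-.
So vigegih → vigegihoth.

vigegihoth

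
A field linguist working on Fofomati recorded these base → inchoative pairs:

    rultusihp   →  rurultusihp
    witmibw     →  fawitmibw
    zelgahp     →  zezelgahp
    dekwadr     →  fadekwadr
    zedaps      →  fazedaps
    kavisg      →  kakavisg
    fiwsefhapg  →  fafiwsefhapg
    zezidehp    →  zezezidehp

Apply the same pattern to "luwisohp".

"luwisohp" has second-to-last letter 'h'. The stems whose second-to-last letter is 'h' (zelgahp → zezelgahp, rultusihp → rurultusihp, zezidehp → zezezidehp) repeat the first consonant+vowel as a prefix.
So luwisohp → luluwisohp.

luluwisohp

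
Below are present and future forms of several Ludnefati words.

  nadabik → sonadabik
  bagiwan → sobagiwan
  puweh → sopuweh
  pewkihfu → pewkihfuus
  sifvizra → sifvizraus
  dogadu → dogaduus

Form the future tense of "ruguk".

bagiwan and sifvizra both have last vowel 'a' yet inflect differently (sobagiwan, sifvizraus), so the last vowel is not what conditions the rule; whether the stem ends in a vowel or a consonant is.
"ruguk" ends in a consonant. The stems ending in a consonant (nadabik → sonadabik, bagiwan → sobagiwan, puweh → sopuweh) add the prefix so-.
The other pattern: stems ending in a vowel add -us.
So ruguk → soruguk.

soruguk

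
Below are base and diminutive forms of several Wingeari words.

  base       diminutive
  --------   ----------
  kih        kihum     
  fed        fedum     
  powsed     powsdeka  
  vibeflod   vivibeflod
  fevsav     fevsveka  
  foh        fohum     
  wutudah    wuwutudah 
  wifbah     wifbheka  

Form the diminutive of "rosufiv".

kih and wifbah both end in -h yet inflect differently (kihum, wifbheka), so the final letter is not what conditions the rule; the number of vowels is.
"rosufiv" has 3 vowels. The stems with 3 vowels (wutudah → wuwutudah, vibeflod → vivibeflod) repeat the first consonant+vowel as a prefix.
So rosufiv → rorosufiv.

rorosufiv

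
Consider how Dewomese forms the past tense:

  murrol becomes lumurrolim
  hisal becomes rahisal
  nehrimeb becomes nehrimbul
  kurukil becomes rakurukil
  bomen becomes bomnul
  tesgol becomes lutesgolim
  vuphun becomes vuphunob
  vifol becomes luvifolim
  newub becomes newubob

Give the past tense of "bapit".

"bapit" has last vowel 'i'. The one such stem in the data (kurukil → rakurukil) adds the prefix ra-, so the same rule applies.
The other patterns: stems whose last vowel is 'u' add -ob; stems whose last vowel is 'o' add lu- … -im around the stem; stems whose last vowel is 'e' delete the last vowel and add -ul.
So bapit → rabapit.

rabapit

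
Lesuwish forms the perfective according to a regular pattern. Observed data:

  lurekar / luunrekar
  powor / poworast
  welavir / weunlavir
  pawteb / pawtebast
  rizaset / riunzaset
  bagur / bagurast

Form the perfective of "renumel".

reunnumel

bagur and welavir both end in -r yet inflect differently (bagurast, weunlavir), so the final letter is not what conditions the rule; the number of vowels is.
"renumel" has 3 vowels. The stems with 3 vowels (rizaset → riunzaset, welavir → weunlavir, lurekar → luunrekar) insert -un- after the first vowel.
The other pattern: stems with 2 vowels add -ast.
So renumel → reunnumel.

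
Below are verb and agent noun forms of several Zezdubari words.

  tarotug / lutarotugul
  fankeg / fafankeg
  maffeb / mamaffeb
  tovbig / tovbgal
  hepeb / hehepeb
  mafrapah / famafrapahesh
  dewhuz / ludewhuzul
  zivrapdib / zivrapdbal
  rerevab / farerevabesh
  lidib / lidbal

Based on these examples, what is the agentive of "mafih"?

"mafih" has last vowel 'i'. The stems whose last vowel is 'i' (tovbig → tovbgal, lidib → lidbal, zivrapdib → zivrapdbal) delete the last vowel and add -al.
The other patterns: stems whose last vowel is 'e' repeat the first consonant+vowel as a prefix; stems whose last vowel is 'a' add fa- … -esh around the stem; stems whose last vowel is 'u' add lu- … -ul around the stem.
So mafih → mafhal.

mafhal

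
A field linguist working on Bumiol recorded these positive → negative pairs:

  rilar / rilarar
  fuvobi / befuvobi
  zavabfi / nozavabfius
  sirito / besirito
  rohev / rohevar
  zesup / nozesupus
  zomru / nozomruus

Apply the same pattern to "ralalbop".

ralalbopar

"ralalbop" begins with r-. The stems beginning with r- (rohev → rohevar, rilar → rilarar) add -ar.
The other patterns: stems beginning with z- add no- … -us around the stem; stems beginning with f- or s- add the prefix be-.
So ralalbop → ralalbopar.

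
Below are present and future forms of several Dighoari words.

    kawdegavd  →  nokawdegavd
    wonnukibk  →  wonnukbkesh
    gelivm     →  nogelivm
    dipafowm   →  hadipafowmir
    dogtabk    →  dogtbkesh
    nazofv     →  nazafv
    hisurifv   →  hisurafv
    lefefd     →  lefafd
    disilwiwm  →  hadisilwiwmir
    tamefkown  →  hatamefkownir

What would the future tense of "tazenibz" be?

"tazenibz" has second-to-last letter 'b'. The stems whose second-to-last letter is 'b' (wonnukibk → wonnukbkesh, dogtabk → dogtbkesh) delete the last vowel and add -esh.
So tazenibz → tazenbzesh.

tazenbzesh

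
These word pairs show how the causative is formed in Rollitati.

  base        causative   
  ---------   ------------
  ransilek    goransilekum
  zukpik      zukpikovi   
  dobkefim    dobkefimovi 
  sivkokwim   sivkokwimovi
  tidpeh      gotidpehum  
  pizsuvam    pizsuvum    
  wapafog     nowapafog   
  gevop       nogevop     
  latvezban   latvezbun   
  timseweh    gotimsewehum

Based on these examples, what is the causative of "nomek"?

gonomekum

pizsuvam and dobkefim both end in -m yet inflect differently (pizsuvum, dobkefimovi), so the final letter is not what conditions the rule; the last vowel is.
"nomek" has last vowel 'e'. The stems whose last vowel is 'e' (timseweh → gotimsewehum, ransilek → goransilekum, tidpeh → gotidpehum) add go- … -um around the stem.
The other patterns: stems whose last vowel is 'o' add the prefix no-; stems whose last vowel is 'a' change the last vowel to 'u'; stems whose last vowel is 'i' add -ovi.
So nomek → gonomekum.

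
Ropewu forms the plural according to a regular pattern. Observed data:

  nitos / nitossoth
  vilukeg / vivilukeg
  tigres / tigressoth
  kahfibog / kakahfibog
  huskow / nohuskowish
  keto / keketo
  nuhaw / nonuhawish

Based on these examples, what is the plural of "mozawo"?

"mozawo" ends in -o. The one such stem in the data (keto → keketo) repeats the first consonant+vowel as a prefix (as do kahfibog, vilukeg), so the same rule applies.
The other patterns: stems ending in -w add no- … -ish around the stem; stems ending in -s double the final consonant and add -oth.
So mozawo → momozawo.

momozawo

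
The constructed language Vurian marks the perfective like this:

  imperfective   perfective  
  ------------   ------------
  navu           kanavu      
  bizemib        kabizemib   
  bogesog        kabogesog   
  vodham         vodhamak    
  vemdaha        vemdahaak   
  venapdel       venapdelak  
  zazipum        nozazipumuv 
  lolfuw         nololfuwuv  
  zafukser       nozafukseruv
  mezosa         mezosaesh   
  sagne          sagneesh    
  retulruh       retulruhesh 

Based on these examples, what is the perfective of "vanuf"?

vodham and zazipum both end in -m yet inflect differently (vodhamak, nozazipumuv), so the final letter is not what conditions the rule; the first letter is.
"vanuf" begins with v-. The stems beginning with v- (vodham → vodhamak, vemdaha → vemdahaak, venapdel → venapdelak) add -ak.
The other patterns: stems beginning with b- or n- add the prefix ka-; stems beginning with l- or z- add no- … -uv around the stem; stems beginning with m-, r- or s- add -esh.
So vanuf → vanufak.

vanufak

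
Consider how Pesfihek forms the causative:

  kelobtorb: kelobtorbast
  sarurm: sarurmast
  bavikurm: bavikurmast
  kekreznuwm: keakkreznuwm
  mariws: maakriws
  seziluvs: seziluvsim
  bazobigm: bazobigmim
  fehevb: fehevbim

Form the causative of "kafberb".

"kafberb" has second-to-last letter 'r'. The stems whose second-to-last letter is 'r' (kelobtorb → kelobtorbast, sarurm → sarurmast, bavikurm → bavikurmast) add -ast.
So kafberb → kafberbast.

kafberbast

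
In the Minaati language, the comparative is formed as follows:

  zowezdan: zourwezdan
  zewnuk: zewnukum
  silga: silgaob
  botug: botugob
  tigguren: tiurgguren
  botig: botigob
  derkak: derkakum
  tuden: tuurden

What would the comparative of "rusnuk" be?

"rusnuk" ends in -k. The stems ending in -k (derkak → derkakum, zewnuk → zewnukum) add -um.
The other patterns: stems ending in -a or -g add -ob; stems ending in -n insert -ur- after the first vowel.
So rusnuk → rusnukum.

rusnukum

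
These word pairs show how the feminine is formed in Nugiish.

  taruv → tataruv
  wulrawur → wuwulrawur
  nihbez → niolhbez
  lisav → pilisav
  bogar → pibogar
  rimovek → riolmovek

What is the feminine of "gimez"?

giolmez

wulrawur and bogar both end in -r yet inflect differently (wuwulrawur, pibogar), so the final letter is not what conditions the rule; the last vowel is.
"gimez" has last vowel 'e'. The stems whose last vowel is 'e' (nihbez → niolhbez, rimovek → riolmovek) insert -ol- after the first vowel.
The other patterns: stems whose last vowel is 'u' repeat the first consonant+vowel as a prefix; stems whose last vowel is 'a' add the prefix pi-.
So gimez → giolmez.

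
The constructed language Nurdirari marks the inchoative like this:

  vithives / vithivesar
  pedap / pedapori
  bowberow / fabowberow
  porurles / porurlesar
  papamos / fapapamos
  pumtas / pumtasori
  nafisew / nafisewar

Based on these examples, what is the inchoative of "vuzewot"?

"vuzewot" has last vowel 'o'. The stems whose last vowel is 'o' (bowberow → fabowberow, papamos → fapapamos) add the prefix fa-.
The other patterns: stems whose last vowel is 'e' add -ar; stems whose last vowel is 'a' add -ori.
So vuzewot → favuzewot.

favuzewot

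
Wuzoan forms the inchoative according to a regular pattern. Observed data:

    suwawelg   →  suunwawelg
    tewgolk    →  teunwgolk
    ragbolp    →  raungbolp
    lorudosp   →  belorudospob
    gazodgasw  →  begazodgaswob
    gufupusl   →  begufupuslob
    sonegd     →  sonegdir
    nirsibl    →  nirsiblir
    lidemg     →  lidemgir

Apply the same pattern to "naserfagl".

ragbolp and lorudosp both end in -p yet inflect differently (raungbolp, belorudospob), so the final letter is not what conditions the rule; the second-to-last letter is.
"naserfagl" has second-to-last letter 'g'. The one such stem in the data (sonegd → sonegdir) adds -ir, so the same rule applies.
The other patterns: stems whose second-to-last letter is 'l' insert -un- after the first vowel; stems whose second-to-last letter is 's' add be- … -ob around the stem.
So naserfagl → naserfaglir.

naserfaglir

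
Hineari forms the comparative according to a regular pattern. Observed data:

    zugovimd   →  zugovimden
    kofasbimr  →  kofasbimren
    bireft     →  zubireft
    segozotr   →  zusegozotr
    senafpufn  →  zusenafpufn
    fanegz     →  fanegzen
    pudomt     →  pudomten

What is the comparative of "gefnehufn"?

zugefnehufn

bireft and pudomt both end in -t yet inflect differently (zubireft, pudomten), so the final letter is not what conditions the rule; the second-to-last letter is.
"gefnehufn" has second-to-last letter 'f'. The stems whose second-to-last letter is 'f' (bireft → zubireft, senafpufn → zusenafpufn) add the prefix zu-.
The other pattern: stems whose second-to-last letter is 'g' or 'm' add -en.
So gefnehufn → zugefnehufn.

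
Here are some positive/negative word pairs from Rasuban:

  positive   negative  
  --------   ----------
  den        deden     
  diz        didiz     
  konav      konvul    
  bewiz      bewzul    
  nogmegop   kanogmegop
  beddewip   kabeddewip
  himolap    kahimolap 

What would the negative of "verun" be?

vernul

diz and bewiz both end in -z yet inflect differently (didiz, bewzul), so the final letter is not what conditions the rule; the number of vowels is.
"verun" has 2 vowels. The stems with 2 vowels (konav → konvul, bewiz → bewzul) delete the last vowel and add -ul.
The other patterns: stems with 1 vowel repeat the first consonant+vowel as a prefix; stems with 3 vowels add the prefix ka-.
So verun → vernul.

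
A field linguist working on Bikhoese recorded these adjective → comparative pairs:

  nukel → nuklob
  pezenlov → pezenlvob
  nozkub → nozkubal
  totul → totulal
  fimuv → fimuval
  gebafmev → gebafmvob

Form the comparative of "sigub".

"sigub" has last vowel 'u'. The stems whose last vowel is 'u' (fimuv → fimuval, totul → totulal, nozkub → nozkubal) add -al.
The other pattern: stems whose last vowel is 'e' or 'o' delete the last vowel and add -ob.
So sigub → sigubal.

sigubal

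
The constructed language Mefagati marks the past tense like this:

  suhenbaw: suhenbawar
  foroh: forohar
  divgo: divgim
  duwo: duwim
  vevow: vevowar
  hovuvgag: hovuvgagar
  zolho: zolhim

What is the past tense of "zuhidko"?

zuhidkim

"zuhidko" ends in a vowel. The stems ending in a vowel (duwo → duwim, divgo → divgim, zolho → zolhim) drop the final letter and add -im.
The other pattern: stems ending in a consonant add -ar.
So zuhidko → zuhidkim.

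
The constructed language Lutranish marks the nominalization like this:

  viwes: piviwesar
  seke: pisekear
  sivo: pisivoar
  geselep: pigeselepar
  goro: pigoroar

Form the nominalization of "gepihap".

Every pair shown (viwes → piviwesar, seke → pisekear, sivo → pisivoar, …) follows the same rule: add pi- … -ar around the stem.
So gepihap → pigepihapar.

pigepihapar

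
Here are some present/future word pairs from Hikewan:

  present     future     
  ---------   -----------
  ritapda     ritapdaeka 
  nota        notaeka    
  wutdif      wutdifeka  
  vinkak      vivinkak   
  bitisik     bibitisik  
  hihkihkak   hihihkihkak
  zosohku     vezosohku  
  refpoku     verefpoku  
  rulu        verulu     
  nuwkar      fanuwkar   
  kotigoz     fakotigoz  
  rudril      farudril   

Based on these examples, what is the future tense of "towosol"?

ritapda and vinkak both have last vowel 'a' yet inflect differently (ritapdaeka, vivinkak), so the last vowel is not what conditions the rule; the final letter is.
"towosol" ends in -l. The one such stem in the data (rudril → farudril) adds the prefix fa-, so the same rule applies.
The other patterns: stems ending in -a or -f add -eka; stems ending in -k repeat the first consonant+vowel as a prefix; stems ending in -u add the prefix ve-.
So towosol → fatowosol.

fatowosol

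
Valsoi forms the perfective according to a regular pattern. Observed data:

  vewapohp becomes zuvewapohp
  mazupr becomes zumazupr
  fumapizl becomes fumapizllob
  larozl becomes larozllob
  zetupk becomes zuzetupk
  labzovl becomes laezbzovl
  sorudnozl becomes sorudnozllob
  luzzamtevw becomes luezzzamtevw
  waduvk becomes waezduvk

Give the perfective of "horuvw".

hoezruvw

labzovl and fumapizl both end in -l yet inflect differently (laezbzovl, fumapizllob), so the final letter is not what conditions the rule; the second-to-last letter is.
"horuvw" has second-to-last letter 'v'. The stems whose second-to-last letter is 'v' (luzzamtevw → luezzzamtevw, waduvk → waezduvk, labzovl → laezbzovl) insert -ez- after the first vowel.
The other patterns: stems whose second-to-last letter is 'z' double the final consonant and add -ob; stems whose second-to-last letter is 'h' or 'p' add the prefix zu-.
So horuvw → hoezruvw.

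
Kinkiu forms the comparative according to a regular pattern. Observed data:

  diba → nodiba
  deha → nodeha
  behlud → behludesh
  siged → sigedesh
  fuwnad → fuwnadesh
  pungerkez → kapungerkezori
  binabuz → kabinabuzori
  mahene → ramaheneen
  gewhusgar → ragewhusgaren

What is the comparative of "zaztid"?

zaztidesh

diba and fuwnad both have last vowel 'a' yet inflect differently (nodiba, fuwnadesh), so the last vowel is not what conditions the rule; the final letter is.
"zaztid" ends in -d. The stems ending in -d (behlud → behludesh, siged → sigedesh, fuwnad → fuwnadesh) add -esh.
So zaztid → zaztidesh.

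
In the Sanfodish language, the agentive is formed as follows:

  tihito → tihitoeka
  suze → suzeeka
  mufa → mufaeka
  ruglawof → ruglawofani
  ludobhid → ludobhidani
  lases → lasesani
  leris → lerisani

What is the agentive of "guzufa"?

"guzufa" ends in a vowel. The stems ending in a vowel (tihito → tihitoeka, suze → suzeeka, mufa → mufaeka) add -eka.
The other pattern: stems ending in a consonant add -ani.
So guzufa → guzufaeka.

guzufaeka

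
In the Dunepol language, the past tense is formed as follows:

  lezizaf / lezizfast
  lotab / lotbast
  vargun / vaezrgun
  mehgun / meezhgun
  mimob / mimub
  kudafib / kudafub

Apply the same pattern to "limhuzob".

lotab and mimob both end in -b yet inflect differently (lotbast, mimub), so the final letter is not what conditions the rule; the last vowel is.
"limhuzob" has last vowel 'o'. The one such stem in the data (mimob → mimub) changes the last vowel to 'u' (as does kudafib), so the same rule applies.
So limhuzob → limhuzub.

limhuzub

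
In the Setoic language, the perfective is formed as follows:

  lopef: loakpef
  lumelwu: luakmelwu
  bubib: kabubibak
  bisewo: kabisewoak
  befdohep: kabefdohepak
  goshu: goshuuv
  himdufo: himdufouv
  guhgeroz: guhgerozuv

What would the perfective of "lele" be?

lumelwu and goshu both end in -u yet inflect differently (luakmelwu, goshuuv), so the final letter is not what conditions the rule; the first letter is.
"lele" begins with l-. The stems beginning with l- (lopef → loakpef, lumelwu → luakmelwu) insert -ak- after the first vowel.
The other patterns: stems beginning with b- add ka- … -ak around the stem; stems beginning with g- or h- add -uv.
So lele → leakle.

leakle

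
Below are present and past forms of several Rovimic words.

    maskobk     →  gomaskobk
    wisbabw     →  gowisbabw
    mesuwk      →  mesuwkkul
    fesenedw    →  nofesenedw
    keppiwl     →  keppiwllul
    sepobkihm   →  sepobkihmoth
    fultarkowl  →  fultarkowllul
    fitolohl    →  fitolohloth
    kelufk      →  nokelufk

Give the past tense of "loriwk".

loriwkkul

"loriwk" has second-to-last letter 'w'. The stems whose second-to-last letter is 'w' (fultarkowl → fultarkowllul, mesuwk → mesuwkkul, keppiwl → keppiwllul) double the final consonant and add -ul.
The other patterns: stems whose second-to-last letter is 'b' add the prefix go-; stems whose second-to-last letter is 'h' add -oth; stems whose second-to-last letter is 'd' or 'f' add the prefix no-.
So loriwk → loriwkkul.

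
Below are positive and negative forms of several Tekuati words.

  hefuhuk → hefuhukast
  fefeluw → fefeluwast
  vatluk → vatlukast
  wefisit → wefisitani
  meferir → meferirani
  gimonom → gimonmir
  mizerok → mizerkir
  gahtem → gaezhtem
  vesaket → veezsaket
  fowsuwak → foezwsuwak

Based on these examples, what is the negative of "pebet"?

hefuhuk and mizerok both end in -k yet inflect differently (hefuhukast, mizerkir), so the final letter is not what conditions the rule; the last vowel is.
"pebet" has last vowel 'e'. The stems whose last vowel is 'e' (gahtem → gaezhtem, vesaket → veezsaket) insert -ez- after the first vowel.
So pebet → peezbet.

peezbet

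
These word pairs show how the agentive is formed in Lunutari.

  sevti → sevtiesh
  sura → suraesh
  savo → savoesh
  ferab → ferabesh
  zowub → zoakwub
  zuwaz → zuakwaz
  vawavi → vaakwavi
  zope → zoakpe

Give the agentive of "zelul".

zeaklul

"zelul" begins with z-. The stems beginning with z- (zowub → zoakwub, zuwaz → zuakwaz, zope → zoakpe) insert -ak- after the first vowel.
The other pattern: stems beginning with f- or s- add -esh.
So zelul → zeaklul.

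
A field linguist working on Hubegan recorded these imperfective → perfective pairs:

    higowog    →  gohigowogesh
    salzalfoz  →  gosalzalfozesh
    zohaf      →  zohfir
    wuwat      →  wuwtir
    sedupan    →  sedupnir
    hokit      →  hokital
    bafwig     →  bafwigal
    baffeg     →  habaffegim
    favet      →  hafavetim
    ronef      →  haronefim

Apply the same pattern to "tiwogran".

"tiwogran" has last vowel 'a'. The stems whose last vowel is 'a' (zohaf → zohfir, wuwat → wuwtir, sedupan → sedupnir) delete the last vowel and add -ir.
So tiwogran → tiwogrnir.

tiwogrnir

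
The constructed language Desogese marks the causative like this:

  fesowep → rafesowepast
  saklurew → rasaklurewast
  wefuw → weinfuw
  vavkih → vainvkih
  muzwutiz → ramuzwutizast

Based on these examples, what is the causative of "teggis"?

teinggis

saklurew and wefuw both end in -w yet inflect differently (rasaklurewast, weinfuw), so the final letter is not what conditions the rule; the number of vowels is.
"teggis" has 2 vowels. The stems with 2 vowels (vavkih → vainvkih, wefuw → weinfuw) insert -in- after the first vowel.
So teggis → teinggis.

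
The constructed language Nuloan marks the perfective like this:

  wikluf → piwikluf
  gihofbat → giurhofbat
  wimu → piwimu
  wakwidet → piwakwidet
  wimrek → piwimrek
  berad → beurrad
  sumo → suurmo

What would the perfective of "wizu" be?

wakwidet and gihofbat both end in -t yet inflect differently (piwakwidet, giurhofbat), so the final letter is not what conditions the rule; the first letter is.
"wizu" begins with w-. The stems beginning with w- (wimu → piwimu, wakwidet → piwakwidet, wimrek → piwimrek) add the prefix pi-.
So wizu → piwizu.

piwizu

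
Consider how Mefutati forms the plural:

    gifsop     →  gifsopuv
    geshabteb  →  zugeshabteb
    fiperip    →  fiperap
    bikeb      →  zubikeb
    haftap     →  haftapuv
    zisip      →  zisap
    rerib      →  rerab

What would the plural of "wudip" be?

rerib and bikeb both end in -b yet inflect differently (rerab, zubikeb), so the final letter is not what conditions the rule; the last vowel is.
"wudip" has last vowel 'i'. The stems whose last vowel is 'i' (zisip → zisap, rerib → rerab, fiperip → fiperap) change the last vowel to 'a'.
So wudip → wudap.

wudap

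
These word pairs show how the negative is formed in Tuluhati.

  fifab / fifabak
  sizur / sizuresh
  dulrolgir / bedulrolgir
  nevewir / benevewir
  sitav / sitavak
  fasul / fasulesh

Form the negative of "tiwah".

tiwahak

sizur and dulrolgir both end in -r yet inflect differently (sizuresh, bedulrolgir), so the final letter is not what conditions the rule; the last vowel is.
"tiwah" has last vowel 'a'. The stems whose last vowel is 'a' (sitav → sitavak, fifab → fifabak) add -ak.
The other patterns: stems whose last vowel is 'u' add -esh; stems whose last vowel is 'i' add the prefix be-.
So tiwah → tiwahak.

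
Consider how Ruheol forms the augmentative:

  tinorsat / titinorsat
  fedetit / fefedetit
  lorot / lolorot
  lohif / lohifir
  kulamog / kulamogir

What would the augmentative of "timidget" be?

fedetit and lohif both have last vowel 'i' yet inflect differently (fefedetit, lohifir), so the last vowel is not what conditions the rule; the final letter is.
"timidget" ends in -t. The stems ending in -t (tinorsat → titinorsat, fedetit → fefedetit, lorot → lolorot) repeat the first consonant+vowel as a prefix.
The other pattern: stems ending in -f or -g add -ir.
So timidget → titimidget.

titimidget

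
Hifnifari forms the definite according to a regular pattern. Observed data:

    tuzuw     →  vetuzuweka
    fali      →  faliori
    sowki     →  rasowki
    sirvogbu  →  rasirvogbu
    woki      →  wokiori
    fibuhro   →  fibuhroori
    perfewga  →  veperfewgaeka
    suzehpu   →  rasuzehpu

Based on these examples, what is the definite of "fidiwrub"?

fidiwrubori

woki and sowki both end in -i yet inflect differently (wokiori, rasowki), so the final letter is not what conditions the rule; the first letter is.
"fidiwrub" begins with f-. The stems beginning with f- (fali → faliori, fibuhro → fibuhroori) add -ori.
The other patterns: stems beginning with s- add the prefix ra-; stems beginning with p- or t- add ve- … -eka around the stem.
So fidiwrub → fidiwrubori.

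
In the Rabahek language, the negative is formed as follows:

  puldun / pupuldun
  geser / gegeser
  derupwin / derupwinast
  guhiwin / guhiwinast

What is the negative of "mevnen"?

memevnen

derupwin and puldun both end in -n yet inflect differently (derupwinast, pupuldun), so the final letter is not what conditions the rule; the number of vowels is.
"mevnen" has 2 vowels. The stems with 2 vowels (geser → gegeser, puldun → pupuldun) repeat the first consonant+vowel as a prefix.
So mevnen → memevnen.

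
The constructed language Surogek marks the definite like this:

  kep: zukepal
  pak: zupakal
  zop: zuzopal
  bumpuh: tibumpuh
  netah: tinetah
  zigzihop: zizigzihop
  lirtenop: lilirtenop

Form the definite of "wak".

kep and zigzihop both end in -p yet inflect differently (zukepal, zizigzihop), so the final letter is not what conditions the rule; the number of vowels is.
"wak" has 1 vowel. The stems with 1 vowel (kep → zukepal, pak → zupakal, zop → zuzopal) add zu- … -al around the stem.
The other patterns: stems with 2 vowels add the prefix ti-; stems with 3 vowels repeat the first consonant+vowel as a prefix.
So wak → zuwakal.

zuwakal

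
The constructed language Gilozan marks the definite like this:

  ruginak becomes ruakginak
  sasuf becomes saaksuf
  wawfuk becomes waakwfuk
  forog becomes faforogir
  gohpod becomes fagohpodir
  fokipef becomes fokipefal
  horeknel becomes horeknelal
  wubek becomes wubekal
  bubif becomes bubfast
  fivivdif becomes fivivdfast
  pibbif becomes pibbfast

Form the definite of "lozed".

lozedal

sasuf and fokipef both end in -f yet inflect differently (saaksuf, fokipefal), so the final letter is not what conditions the rule; the last vowel is.
"lozed" has last vowel 'e'. The stems whose last vowel is 'e' (fokipef → fokipefal, horeknel → horeknelal, wubek → wubekal) add -al.
So lozed → lozedal.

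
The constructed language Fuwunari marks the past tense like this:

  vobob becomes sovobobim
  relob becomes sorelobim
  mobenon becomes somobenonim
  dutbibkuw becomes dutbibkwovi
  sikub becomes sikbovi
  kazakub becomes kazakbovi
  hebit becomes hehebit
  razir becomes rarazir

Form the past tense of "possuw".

vobob and sikub both end in -b yet inflect differently (sovobobim, sikbovi), so the final letter is not what conditions the rule; the last vowel is.
"possuw" has last vowel 'u'. The stems whose last vowel is 'u' (dutbibkuw → dutbibkwovi, sikub → sikbovi, kazakub → kazakbovi) delete the last vowel and add -ovi.
The other patterns: stems whose last vowel is 'o' add so- … -im around the stem; stems whose last vowel is 'i' repeat the first consonant+vowel as a prefix.
So possuw → posswovi.

posswovi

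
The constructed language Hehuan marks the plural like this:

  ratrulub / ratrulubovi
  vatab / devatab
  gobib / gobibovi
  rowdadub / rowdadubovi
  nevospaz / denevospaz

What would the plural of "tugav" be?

"tugav" has last vowel 'a'. The stems whose last vowel is 'a' (nevospaz → denevospaz, vatab → devatab) add the prefix de-.
The other pattern: stems whose last vowel is 'i' or 'u' add -ovi.
So tugav → detugav.

detugav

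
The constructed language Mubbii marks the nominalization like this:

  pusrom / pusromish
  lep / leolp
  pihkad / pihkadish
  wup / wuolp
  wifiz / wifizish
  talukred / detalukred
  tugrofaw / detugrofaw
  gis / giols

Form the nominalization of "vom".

pihkad and talukred both end in -d yet inflect differently (pihkadish, detalukred), so the final letter is not what conditions the rule; the number of vowels is.
"vom" has 1 vowel. The stems with 1 vowel (wup → wuolp, gis → giols, lep → leolp) insert -ol- after the first vowel.
The other patterns: stems with 2 vowels add -ish; stems with 3 vowels add the prefix de-.
So vom → voolm.

voolm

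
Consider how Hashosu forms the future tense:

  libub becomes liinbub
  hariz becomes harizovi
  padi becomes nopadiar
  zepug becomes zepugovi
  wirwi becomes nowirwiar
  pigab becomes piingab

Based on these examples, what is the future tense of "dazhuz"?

dazhuzovi

"dazhuz" ends in -z. The one such stem in the data (hariz → harizovi) adds -ovi, so the same rule applies.
The other patterns: stems ending in -b insert -in- after the first vowel; stems ending in -i add no- … -ar around the stem.
So dazhuz → dazhuzovi.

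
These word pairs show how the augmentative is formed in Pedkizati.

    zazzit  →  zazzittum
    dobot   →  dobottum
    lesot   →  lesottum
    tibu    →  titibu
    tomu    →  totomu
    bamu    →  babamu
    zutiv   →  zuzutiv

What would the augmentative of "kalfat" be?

"kalfat" ends in -t. The stems ending in -t (zazzit → zazzittum, dobot → dobottum, lesot → lesottum) double the final consonant and add -um.
So kalfat → kalfattum.

kalfattum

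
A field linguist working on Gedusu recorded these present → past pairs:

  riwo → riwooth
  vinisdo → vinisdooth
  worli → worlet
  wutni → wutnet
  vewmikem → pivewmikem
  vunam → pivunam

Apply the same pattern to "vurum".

vinisdo and vewmikem both begin with v- yet inflect differently (vinisdooth, pivewmikem), so the first letter is not what conditions the rule; the final letter is.
"vurum" ends in -m. The stems ending in -m (vewmikem → pivewmikem, vunam → pivunam) add the prefix pi-.
So vurum → pivurum.

pivurum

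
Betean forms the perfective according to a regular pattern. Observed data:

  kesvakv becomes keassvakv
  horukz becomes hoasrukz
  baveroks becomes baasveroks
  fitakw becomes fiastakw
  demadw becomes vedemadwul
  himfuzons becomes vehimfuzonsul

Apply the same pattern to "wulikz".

wuaslikz

"wulikz" has second-to-last letter 'k'. The stems whose second-to-last letter is 'k' (kesvakv → keassvakv, horukz → hoasrukz, baveroks → baasveroks) insert -as- after the first vowel.
The other pattern: stems whose second-to-last letter is 'd' or 'n' add ve- … -ul around the stem.
So wulikz → wuaslikz.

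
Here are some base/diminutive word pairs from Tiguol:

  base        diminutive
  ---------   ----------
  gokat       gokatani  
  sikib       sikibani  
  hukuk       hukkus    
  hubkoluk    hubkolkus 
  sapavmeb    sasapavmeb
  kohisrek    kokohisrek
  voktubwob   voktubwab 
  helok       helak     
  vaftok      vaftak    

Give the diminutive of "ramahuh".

ramahhus

"ramahuh" has last vowel 'u'. The stems whose last vowel is 'u' (hukuk → hukkus, hubkoluk → hubkolkus) delete the last vowel and add -us.
The other patterns: stems whose last vowel is 'a' or 'i' add -ani; stems whose last vowel is 'e' repeat the first consonant+vowel as a prefix; stems whose last vowel is 'o' change the last vowel to 'a'.
So ramahuh → ramahhus.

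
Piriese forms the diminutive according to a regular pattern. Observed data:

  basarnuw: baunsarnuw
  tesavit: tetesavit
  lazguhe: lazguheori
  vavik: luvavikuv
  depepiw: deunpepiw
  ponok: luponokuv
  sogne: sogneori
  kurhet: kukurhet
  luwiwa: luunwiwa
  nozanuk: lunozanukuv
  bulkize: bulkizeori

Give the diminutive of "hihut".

hihihut

"hihut" ends in -t. The stems ending in -t (tesavit → tetesavit, kurhet → kukurhet) repeat the first consonant+vowel as a prefix.
The other patterns: stems ending in -e add -ori; stems ending in -k add lu- … -uv around the stem; stems ending in -a or -w insert -un- after the first vowel.
So hihut → hihihut.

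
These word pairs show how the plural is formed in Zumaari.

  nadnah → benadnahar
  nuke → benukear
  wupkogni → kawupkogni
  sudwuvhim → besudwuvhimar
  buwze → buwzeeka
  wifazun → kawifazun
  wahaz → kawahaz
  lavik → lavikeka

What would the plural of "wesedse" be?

kawesedse

buwze and nuke both end in -e yet inflect differently (buwzeeka, benukear), so the final letter is not what conditions the rule; the first letter is.
"wesedse" begins with w-. The stems beginning with w- (wupkogni → kawupkogni, wifazun → kawifazun, wahaz → kawahaz) add the prefix ka-.
So wesedse → kawesedse.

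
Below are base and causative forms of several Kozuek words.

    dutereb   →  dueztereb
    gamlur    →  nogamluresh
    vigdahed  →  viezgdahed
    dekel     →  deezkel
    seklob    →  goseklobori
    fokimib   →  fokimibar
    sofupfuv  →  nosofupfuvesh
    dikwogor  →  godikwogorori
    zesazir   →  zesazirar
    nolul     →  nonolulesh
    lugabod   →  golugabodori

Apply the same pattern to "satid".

vigdahed and lugabod both end in -d yet inflect differently (viezgdahed, golugabodori), so the final letter is not what conditions the rule; the last vowel is.
"satid" has last vowel 'i'. The stems whose last vowel is 'i' (zesazir → zesazirar, fokimib → fokimibar) add -ar.
The other patterns: stems whose last vowel is 'e' insert -ez- after the first vowel; stems whose last vowel is 'o' add go- … -ori around the stem; stems whose last vowel is 'u' add no- … -esh around the stem.
So satid → satidar.

satidar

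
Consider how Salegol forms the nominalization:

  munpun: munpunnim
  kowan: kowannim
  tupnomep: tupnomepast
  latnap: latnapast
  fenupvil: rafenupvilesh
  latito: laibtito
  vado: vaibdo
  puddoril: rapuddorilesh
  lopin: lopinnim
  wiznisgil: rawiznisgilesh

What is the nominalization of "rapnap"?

rapnapast

wiznisgil and lopin both have last vowel 'i' yet inflect differently (rawiznisgilesh, lopinnim), so the last vowel is not what conditions the rule; the final letter is.
"rapnap" ends in -p. The stems ending in -p (tupnomep → tupnomepast, latnap → latnapast) add -ast.
The other patterns: stems ending in -l add ra- … -esh around the stem; stems ending in -n double the final consonant and add -im; stems ending in -o insert -ib- after the first vowel.
So rapnap → rapnapast.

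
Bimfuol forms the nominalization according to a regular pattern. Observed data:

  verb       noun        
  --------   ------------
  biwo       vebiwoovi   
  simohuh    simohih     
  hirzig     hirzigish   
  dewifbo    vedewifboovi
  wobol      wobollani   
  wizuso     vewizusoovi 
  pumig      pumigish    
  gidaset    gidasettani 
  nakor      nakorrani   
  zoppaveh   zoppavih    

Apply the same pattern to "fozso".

"fozso" ends in -o. The stems ending in -o (dewifbo → vedewifboovi, biwo → vebiwoovi, wizuso → vewizusoovi) add ve- … -ovi around the stem.
The other patterns: stems ending in -h change the last vowel to 'i'; stems ending in -g add -ish; stems ending in -l, -r or -t double the final consonant and add -ani.
So fozso → vefozsoovi.

vefozsoovi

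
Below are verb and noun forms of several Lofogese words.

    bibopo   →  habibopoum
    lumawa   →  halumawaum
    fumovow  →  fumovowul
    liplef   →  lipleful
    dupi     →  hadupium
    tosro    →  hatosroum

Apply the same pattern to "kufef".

tosro and fumovow both have last vowel 'o' yet inflect differently (hatosroum, fumovowul), so the last vowel is not what conditions the rule; whether the stem ends in a vowel or a consonant is.
"kufef" ends in a consonant. The stems ending in a consonant (liplef → lipleful, fumovow → fumovowul) add -ul.
So kufef → kufeful.

kufeful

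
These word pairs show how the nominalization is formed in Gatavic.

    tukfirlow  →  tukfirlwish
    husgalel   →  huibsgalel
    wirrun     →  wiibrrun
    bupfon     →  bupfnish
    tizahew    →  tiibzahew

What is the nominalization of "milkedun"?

bupfon and wirrun both end in -n yet inflect differently (bupfnish, wiibrrun), so the final letter is not what conditions the rule; the last vowel is.
"milkedun" has last vowel 'u'. The one such stem in the data (wirrun → wiibrrun) inserts -ib- after the first vowel (as do husgalel, tizahew), so the same rule applies.
The other pattern: stems whose last vowel is 'o' delete the last vowel and add -ish.
So milkedun → miiblkedun.

miiblkedun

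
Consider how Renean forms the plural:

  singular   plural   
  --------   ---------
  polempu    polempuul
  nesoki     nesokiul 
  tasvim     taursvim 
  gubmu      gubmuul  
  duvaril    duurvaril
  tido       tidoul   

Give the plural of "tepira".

tasvim and nesoki both have last vowel 'i' yet inflect differently (taursvim, nesokiul), so the last vowel is not what conditions the rule; whether the stem ends in a vowel or a consonant is.
"tepira" ends in a vowel. The stems ending in a vowel (nesoki → nesokiul, polempu → polempuul, tido → tidoul) add -ul.
So tepira → tepiraul.

tepiraul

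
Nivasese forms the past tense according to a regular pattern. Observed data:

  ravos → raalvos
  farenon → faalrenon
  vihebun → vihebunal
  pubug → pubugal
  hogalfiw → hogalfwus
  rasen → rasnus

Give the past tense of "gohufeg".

farenon and vihebun both end in -n yet inflect differently (faalrenon, vihebunal), so the final letter is not what conditions the rule; the last vowel is.
"gohufeg" has last vowel 'e'. The one such stem in the data (rasen → rasnus) deletes the last vowel and adds -us (as does hogalfiw), so the same rule applies.
The other patterns: stems whose last vowel is 'o' insert -al- after the first vowel; stems whose last vowel is 'u' add -al.
So gohufeg → gohufgus.

gohufgus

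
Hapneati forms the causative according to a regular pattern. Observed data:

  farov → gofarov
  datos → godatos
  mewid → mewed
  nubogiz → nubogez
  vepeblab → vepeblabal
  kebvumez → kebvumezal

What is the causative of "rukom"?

gorukom

nubogiz and kebvumez both end in -z yet inflect differently (nubogez, kebvumezal), so the final letter is not what conditions the rule; the last vowel is.
"rukom" has last vowel 'o'. The stems whose last vowel is 'o' (farov → gofarov, datos → godatos) add the prefix go-.
So rukom → gorukom.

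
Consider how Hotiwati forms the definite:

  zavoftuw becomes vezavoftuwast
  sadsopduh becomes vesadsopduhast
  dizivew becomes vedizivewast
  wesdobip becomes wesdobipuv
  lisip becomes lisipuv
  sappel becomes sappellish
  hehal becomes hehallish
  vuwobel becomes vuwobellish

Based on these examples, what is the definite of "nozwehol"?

"nozwehol" ends in -l. The stems ending in -l (vuwobel → vuwobellish, sappel → sappellish, hehal → hehallish) double the final consonant and add -ish.
So nozwehol → nozwehollish.

nozwehollish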